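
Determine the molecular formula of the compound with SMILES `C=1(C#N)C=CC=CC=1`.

Heavy atoms from the SMILES: 7 C, 1 N.
Implicit hydrogens by atom environment:
  5 × C (aromatic): 1 H each → 5
  1 × C (aromatic): no H
  1 × C: no H
  1 × N: no H
  Total hydrogens = 5.
Molecular formula: C7H5N

C7H5N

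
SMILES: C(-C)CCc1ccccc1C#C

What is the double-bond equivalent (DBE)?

6

Molecular formula from the SMILES: C12H14.
DoU = (2C + 2 + N − H − X)/2 = (2·12 + 2 + 0 − 14 − 0)/2 = 12/2 = 6.
(Structurally: 1 ring(s) + 5 π bond(s) = 6.)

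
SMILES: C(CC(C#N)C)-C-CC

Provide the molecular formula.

Heavy atoms from the SMILES: 8 C, 1 N.
Implicit hydrogens by atom environment:
  4 × C: 2 H each → 8
  2 × C: 3 H each → 6
  1 × C: 1 H
  1 × C: no H
  1 × N: no H
  Total hydrogens = 15.
Molecular formula: C8H15N

C8H15N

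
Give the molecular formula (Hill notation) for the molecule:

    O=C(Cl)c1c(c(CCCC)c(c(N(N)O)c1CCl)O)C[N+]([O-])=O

C13H17Cl2N3O5

Heavy atoms from the SMILES: 13 C, 2 Cl, 3 N, 5 O.
Implicit hydrogens by atom environment:
  6 × C (aromatic): no H
  5 × C: 2 H each → 10
  2 × Cl: no H
  2 × O: 1 H each → 2
  2 × O: no H
  1 × C: 3 H
  1 × C: no H
  1 × N: 2 H
  1 × N (charge +1): no H
  1 × N: no H
  1 × O (charge -1): no H
  Total hydrogens = 17.
Molecular formula: C13H17Cl2N3O5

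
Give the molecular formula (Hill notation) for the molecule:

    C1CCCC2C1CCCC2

Heavy atoms from the SMILES: 10 C.
Implicit hydrogens by atom environment:
  8 × C: 2 H each → 16
  2 × C: 1 H each → 2
  Total hydrogens = 18.
Molecular formula: C10H18

C10H18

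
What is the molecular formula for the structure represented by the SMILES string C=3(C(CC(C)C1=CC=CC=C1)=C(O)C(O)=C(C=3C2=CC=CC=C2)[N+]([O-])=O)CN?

Heavy atoms from the SMILES: 22 C, 2 N, 4 O.
Implicit hydrogens by atom environment:
  10 × C (aromatic): 1 H each → 10
  8 × C (aromatic): no H
  2 × C: 2 H each → 4
  2 × O: 1 H each → 2
  1 × C: 3 H
  1 × C: 1 H
  1 × N: 2 H
  1 × N (charge +1): no H
  1 × O: no H
  1 × O (charge -1): no H
  Total hydrogens = 22.
Molecular formula: C22H22N2O4

C22H22N2O4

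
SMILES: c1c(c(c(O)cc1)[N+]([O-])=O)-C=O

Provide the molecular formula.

C7H5NO4

Heavy atoms from the SMILES: 7 C, 1 N, 4 O.
Implicit hydrogens by atom environment:
  3 × C (aromatic): 1 H each → 3
  3 × C (aromatic): no H
  2 × O: no H
  1 × C: 1 H
  1 × N (charge +1): no H
  1 × O: 1 H
  1 × O (charge -1): no H
  Total hydrogens = 5.
Molecular formula: C7H5NO4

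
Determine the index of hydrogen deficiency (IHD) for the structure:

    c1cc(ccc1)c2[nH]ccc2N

Molecular formula from the SMILES: C10H10N2.
DoU = (2C + 2 + N − H − X)/2 = (2·10 + 2 + 2 − 10 − 0)/2 = 14/2 = 7.
(Structurally: 2 ring(s) + 5 π bond(s) = 7.)

7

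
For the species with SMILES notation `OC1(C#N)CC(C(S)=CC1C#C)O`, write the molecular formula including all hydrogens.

C9H9NO2S

Heavy atoms from the SMILES: 9 C, 1 N, 2 O, 1 S.
Implicit hydrogens by atom environment:
  4 × C: 1 H each → 4
  4 × C: no H
  2 × O: 1 H each → 2
  1 × C: 2 H
  1 × N: no H
  1 × S: 1 H
  Total hydrogens = 9.
Molecular formula: C9H9NO2S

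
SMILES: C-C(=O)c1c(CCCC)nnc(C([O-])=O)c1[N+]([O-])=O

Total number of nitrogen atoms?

3

The symbol for nitrogen appears 3 times in the SMILES.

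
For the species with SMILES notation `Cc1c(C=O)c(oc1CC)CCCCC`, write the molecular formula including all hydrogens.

Heavy atoms from the SMILES: 13 C, 2 O.
Implicit hydrogens by atom environment:
  5 × C: 2 H each → 10
  4 × C (aromatic): no H
  3 × C: 3 H each → 9
  1 × C: 1 H
  1 × O (aromatic): no H
  1 × O: no H
  Total hydrogens = 20.
Molecular formula: C13H20O2

C13H20O2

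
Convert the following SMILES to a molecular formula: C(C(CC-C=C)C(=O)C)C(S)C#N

Heavy atoms from the SMILES: 10 C, 1 N, 1 O, 1 S.
Implicit hydrogens by atom environment:
  4 × C: 2 H each → 8
  3 × C: 1 H each → 3
  2 × C: no H
  1 × C: 3 H
  1 × N: no H
  1 × O: no H
  1 × S: 1 H
  Total hydrogens = 15.
Molecular formula: C10H15NOS

C10H15NOS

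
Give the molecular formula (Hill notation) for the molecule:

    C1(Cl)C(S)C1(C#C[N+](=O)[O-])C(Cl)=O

C6H3Cl2NO3S

Heavy atoms from the SMILES: 6 C, 2 Cl, 1 N, 3 O, 1 S.
Implicit hydrogens by atom environment:
  4 × C: no H
  2 × C: 1 H each → 2
  2 × Cl: no H
  2 × O: no H
  1 × N (charge +1): no H
  1 × O (charge -1): no H
  1 × S: 1 H
  Total hydrogens = 3.
Molecular formula: C6H3Cl2NO3S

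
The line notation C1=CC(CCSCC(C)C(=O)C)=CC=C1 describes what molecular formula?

C13H18OS

Heavy atoms from the SMILES: 13 C, 1 O, 1 S.
Implicit hydrogens by atom environment:
  5 × C (aromatic): 1 H each → 5
  3 × C: 2 H each → 6
  2 × C: 3 H each → 6
  1 × C: 1 H
  1 × C: no H
  1 × C (aromatic): no H
  1 × O: no H
  1 × S: no H
  Total hydrogens = 18.
Molecular formula: C13H18OS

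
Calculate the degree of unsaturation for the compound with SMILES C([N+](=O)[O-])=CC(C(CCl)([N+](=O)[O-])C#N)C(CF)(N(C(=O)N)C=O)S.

7

Molecular formula from the SMILES: C10H11ClFN5O6S.
DoU = (2C + 2 + N − H − X)/2 = (2·10 + 2 + 5 − 11 − 2)/2 = 14/2 = 7.
(Structurally: 0 ring(s) + 7 π bond(s) = 7.)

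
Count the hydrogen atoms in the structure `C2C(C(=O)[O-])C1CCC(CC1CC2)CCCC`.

25

Hydrogens are implicit in SMILES; fill each atom to its normal valence:
  9 × C: 2 H each → 18
  4 × C: 1 H each → 4
  1 × C: 3 H
  1 × C: no H
  1 × O: no H
  1 × O (charge -1): no H
  Total hydrogens = 25.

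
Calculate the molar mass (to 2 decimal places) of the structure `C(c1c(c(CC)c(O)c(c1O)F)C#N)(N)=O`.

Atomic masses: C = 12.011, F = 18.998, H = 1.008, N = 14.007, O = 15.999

224.19

Molecular formula: C10H9FN2O3.
M = 10×12.011 + 1×18.998 + 9×1.008 + 2×14.007 + 3×15.999 = 224.19 g/mol.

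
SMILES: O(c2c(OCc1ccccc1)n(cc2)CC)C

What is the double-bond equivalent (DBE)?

Molecular formula from the SMILES: C14H17NO2.
DoU = (2C + 2 + N − H − X)/2 = (2·14 + 2 + 1 − 17 − 0)/2 = 14/2 = 7.
(Structurally: 2 ring(s) + 5 π bond(s) = 7.)

7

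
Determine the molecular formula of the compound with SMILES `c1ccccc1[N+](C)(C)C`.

Heavy atoms from the SMILES: 9 C, 1 N.
Implicit hydrogens by atom environment:
  5 × C (aromatic): 1 H each → 5
  3 × C: 3 H each → 9
  1 × C (aromatic): no H
  1 × N (charge +1): no H
  Total hydrogens = 14.
Net charge +1.
Molecular formula: C9H14N+

C9H14N+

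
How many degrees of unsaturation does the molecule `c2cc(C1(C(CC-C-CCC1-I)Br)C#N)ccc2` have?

Molecular formula from the SMILES: C15H17BrIN.
DoU = (2C + 2 + N − H − X)/2 = (2·15 + 2 + 1 − 17 − 2)/2 = 14/2 = 7.
(Structurally: 2 ring(s) + 5 π bond(s) = 7.)

7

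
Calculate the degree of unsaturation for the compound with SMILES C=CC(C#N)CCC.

Molecular formula from the SMILES: C7H11N.
DoU = (2C + 2 + N − H − X)/2 = (2·7 + 2 + 1 − 11 − 0)/2 = 6/2 = 3.
(Structurally: 0 ring(s) + 3 π bond(s) = 3.)

3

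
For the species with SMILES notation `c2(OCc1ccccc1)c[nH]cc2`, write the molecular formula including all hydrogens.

C11H11NO

Heavy atoms from the SMILES: 11 C, 1 N, 1 O.
Implicit hydrogens by atom environment:
  8 × C (aromatic): 1 H each → 8
  2 × C (aromatic): no H
  1 × C: 2 H
  1 × N (aromatic): 1 H
  1 × O: no H
  Total hydrogens = 11.
Molecular formula: C11H11NO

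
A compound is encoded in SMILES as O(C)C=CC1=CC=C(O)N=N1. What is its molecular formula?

C7H8N2O2

Heavy atoms from the SMILES: 7 C, 2 N, 2 O.
Implicit hydrogens by atom environment:
  2 × C (aromatic): 1 H each → 2
  2 × C: 1 H each → 2
  2 × C (aromatic): no H
  2 × N (aromatic): no H
  1 × C: 3 H
  1 × O: 1 H
  1 × O: no H
  Total hydrogens = 8.
Molecular formula: C7H8N2O2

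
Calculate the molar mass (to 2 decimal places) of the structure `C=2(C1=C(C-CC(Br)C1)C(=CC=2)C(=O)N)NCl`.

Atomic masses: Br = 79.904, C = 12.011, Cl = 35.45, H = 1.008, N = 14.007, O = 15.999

Molecular formula: C11H12BrClN2O.
M = 1×79.904 + 11×12.011 + 1×35.45 + 12×1.008 + 2×14.007 + 1×15.999 = 303.58 g/mol.

303.58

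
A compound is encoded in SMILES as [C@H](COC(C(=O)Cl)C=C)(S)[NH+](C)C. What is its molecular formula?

C8H15ClNO2S+

Heavy atoms from the SMILES: 8 C, 1 Cl, 1 N, 2 O, 1 S.
Implicit hydrogens by atom environment:
  3 × C: 1 H each → 3
  2 × C: 3 H each → 6
  2 × C: 2 H each → 4
  2 × O: no H
  1 × C: no H
  1 × Cl: no H
  1 × N (charge +1): 1 H
  1 × S: 1 H
  Total hydrogens = 15.
Net charge +1.
Molecular formula: C8H15ClNO2S+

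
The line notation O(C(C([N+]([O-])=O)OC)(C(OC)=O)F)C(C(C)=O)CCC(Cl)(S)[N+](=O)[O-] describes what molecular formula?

Heavy atoms from the SMILES: 11 C, 1 Cl, 1 F, 2 N, 9 O, 1 S.
Implicit hydrogens by atom environment:
  7 × O: no H
  4 × C: no H
  3 × C: 3 H each → 9
  2 × C: 2 H each → 4
  2 × C: 1 H each → 2
  2 × N (charge +1): no H
  2 × O (charge -1): no H
  1 × Cl: no H
  1 × F: no H
  1 × S: 1 H
  Total hydrogens = 16.
Molecular formula: C11H16ClFN2O9S

C11H16ClFN2O9S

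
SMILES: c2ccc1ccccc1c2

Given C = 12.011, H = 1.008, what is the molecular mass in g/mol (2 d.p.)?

Molecular formula: C10H8.
M = 10×12.011 + 8×1.008 = 128.17 g/mol.

128.17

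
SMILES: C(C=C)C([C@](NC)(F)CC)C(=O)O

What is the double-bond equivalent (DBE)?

Molecular formula from the SMILES: C9H16FNO2.
DoU = (2C + 2 + N − H − X)/2 = (2·9 + 2 + 1 − 16 − 1)/2 = 4/2 = 2.
(Structurally: 0 ring(s) + 2 π bond(s) = 2.)

2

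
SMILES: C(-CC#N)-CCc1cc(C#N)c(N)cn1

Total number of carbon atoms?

The symbol for carbon appears 11 times in the SMILES. Lowercase c denotes aromatic carbon and counts toward C.

11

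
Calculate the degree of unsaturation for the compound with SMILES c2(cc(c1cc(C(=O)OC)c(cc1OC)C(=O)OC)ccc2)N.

Molecular formula from the SMILES: C17H17NO5.
DoU = (2C + 2 + N − H − X)/2 = (2·17 + 2 + 1 − 17 − 0)/2 = 20/2 = 10.
(Structurally: 2 ring(s) + 8 π bond(s) = 10.)

10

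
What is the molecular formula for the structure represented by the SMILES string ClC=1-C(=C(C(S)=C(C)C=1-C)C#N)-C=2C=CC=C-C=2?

C15H12ClNS

Heavy atoms from the SMILES: 15 C, 1 Cl, 1 N, 1 S.
Implicit hydrogens by atom environment:
  7 × C (aromatic): no H
  5 × C (aromatic): 1 H each → 5
  2 × C: 3 H each → 6
  1 × C: no H
  1 × Cl: no H
  1 × N: no H
  1 × S: 1 H
  Total hydrogens = 12.
Molecular formula: C15H12ClNS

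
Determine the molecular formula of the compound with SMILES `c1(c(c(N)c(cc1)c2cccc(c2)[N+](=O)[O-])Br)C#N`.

C13H8BrN3O2

Heavy atoms from the SMILES: 1 Br, 13 C, 3 N, 2 O.
Implicit hydrogens by atom environment:
  6 × C (aromatic): 1 H each → 6
  6 × C (aromatic): no H
  1 × Br: no H
  1 × C: no H
  1 × N: 2 H
  1 × N: no H
  1 × N (charge +1): no H
  1 × O: no H
  1 × O (charge -1): no H
  Total hydrogens = 8.
Molecular formula: C13H8BrN3O2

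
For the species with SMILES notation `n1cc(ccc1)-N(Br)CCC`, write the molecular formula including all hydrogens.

Heavy atoms from the SMILES: 1 Br, 8 C, 2 N.
Implicit hydrogens by atom environment:
  4 × C (aromatic): 1 H each → 4
  2 × C: 2 H each → 4
  1 × Br: no H
  1 × C: 3 H
  1 × C (aromatic): no H
  1 × N (aromatic): no H
  1 × N: no H
  Total hydrogens = 11.
Molecular formula: C8H11BrN2

C8H11BrN2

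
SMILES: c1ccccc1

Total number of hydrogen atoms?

Hydrogens are implicit in SMILES; fill each atom to its normal valence:
  6 × C (aromatic): 1 H each → 6
  Total hydrogens = 6.

6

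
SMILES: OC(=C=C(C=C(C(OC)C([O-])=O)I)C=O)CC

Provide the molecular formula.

Heavy atoms from the SMILES: 11 C, 1 I, 5 O.
Implicit hydrogens by atom environment:
  5 × C: no H
  3 × C: 1 H each → 3
  3 × O: no H
  2 × C: 3 H each → 6
  1 × C: 2 H
  1 × I: no H
  1 × O: 1 H
  1 × O (charge -1): no H
  Total hydrogens = 12.
Net charge -1.
Molecular formula: C11H12IO5-

C11H12IO5-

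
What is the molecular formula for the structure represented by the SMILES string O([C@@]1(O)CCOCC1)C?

C6H12O3

Heavy atoms from the SMILES: 6 C, 3 O.
Implicit hydrogens by atom environment:
  4 × C: 2 H each → 8
  2 × O: no H
  1 × C: 3 H
  1 × C: no H
  1 × O: 1 H
  Total hydrogens = 12.
Molecular formula: C6H12O3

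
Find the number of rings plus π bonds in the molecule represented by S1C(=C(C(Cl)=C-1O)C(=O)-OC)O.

Molecular formula from the SMILES: C6H5ClO4S.
DoU = (2C + 2 + N − H − X)/2 = (2·6 + 2 + 0 − 5 − 1)/2 = 8/2 = 4.
(Structurally: 1 ring(s) + 3 π bond(s) = 4.)

4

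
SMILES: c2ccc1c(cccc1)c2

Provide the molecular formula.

Heavy atoms from the SMILES: 10 C.
Implicit hydrogens by atom environment:
  8 × C (aromatic): 1 H each → 8
  2 × C (aromatic): no H
  Total hydrogens = 8.
Molecular formula: C10H8

C10H8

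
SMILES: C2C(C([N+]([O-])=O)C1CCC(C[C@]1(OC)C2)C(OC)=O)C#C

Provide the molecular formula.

C15H21NO5

Heavy atoms from the SMILES: 15 C, 1 N, 5 O.
Implicit hydrogens by atom environment:
  5 × C: 2 H each → 10
  5 × C: 1 H each → 5
  4 × O: no H
  3 × C: no H
  2 × C: 3 H each → 6
  1 × N (charge +1): no H
  1 × O (charge -1): no H
  Total hydrogens = 21.
Molecular formula: C15H21NO5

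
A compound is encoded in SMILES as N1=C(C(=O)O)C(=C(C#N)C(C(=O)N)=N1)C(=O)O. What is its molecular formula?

C8H4N4O5

Heavy atoms from the SMILES: 8 C, 4 N, 5 O.
Implicit hydrogens by atom environment:
  4 × C (aromatic): no H
  4 × C: no H
  3 × O: no H
  2 × N (aromatic): no H
  2 × O: 1 H each → 2
  1 × N: 2 H
  1 × N: no H
  Total hydrogens = 4.
Molecular formula: C8H4N4O5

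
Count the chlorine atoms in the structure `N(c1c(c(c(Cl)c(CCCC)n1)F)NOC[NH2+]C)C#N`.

1

The symbol for chlorine appears 1 time in the SMILES.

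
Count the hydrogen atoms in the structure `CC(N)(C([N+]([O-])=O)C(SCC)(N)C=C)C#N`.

16

Hydrogens are implicit in SMILES; fill each atom to its normal valence:
  3 × C: no H
  2 × C: 3 H each → 6
  2 × C: 2 H each → 4
  2 × C: 1 H each → 2
  2 × N: 2 H each → 4
  1 × N (charge +1): no H
  1 × N: no H
  1 × O: no H
  1 × O (charge -1): no H
  1 × S: no H
  Total hydrogens = 16.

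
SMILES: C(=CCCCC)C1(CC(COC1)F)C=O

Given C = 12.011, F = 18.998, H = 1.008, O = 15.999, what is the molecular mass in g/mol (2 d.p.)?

Molecular formula: C12H19FO2.
M = 12×12.011 + 1×18.998 + 19×1.008 + 2×15.999 = 214.28 g/mol.

214.28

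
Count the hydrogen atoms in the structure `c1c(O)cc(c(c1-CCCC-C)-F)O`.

15

Hydrogens are implicit in SMILES; fill each atom to its normal valence:
  4 × C: 2 H each → 8
  4 × C (aromatic): no H
  2 × C (aromatic): 1 H each → 2
  2 × O: 1 H each → 2
  1 × C: 3 H
  1 × F: no H
  Total hydrogens = 15.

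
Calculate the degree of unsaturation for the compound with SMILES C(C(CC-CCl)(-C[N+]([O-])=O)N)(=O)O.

2

Molecular formula from the SMILES: C6H11ClN2O4.
DoU = (2C + 2 + N − H − X)/2 = (2·6 + 2 + 2 − 11 − 1)/2 = 4/2 = 2.
(Structurally: 0 ring(s) + 2 π bond(s) = 2.)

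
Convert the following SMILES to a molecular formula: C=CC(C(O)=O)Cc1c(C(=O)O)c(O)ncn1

C10H10N2O5

Heavy atoms from the SMILES: 10 C, 2 N, 5 O.
Implicit hydrogens by atom environment:
  3 × C (aromatic): no H
  3 × O: 1 H each → 3
  2 × C: 2 H each → 4
  2 × C: 1 H each → 2
  2 × C: no H
  2 × N (aromatic): no H
  2 × O: no H
  1 × C (aromatic): 1 H
  Total hydrogens = 10.
Molecular formula: C10H10N2O5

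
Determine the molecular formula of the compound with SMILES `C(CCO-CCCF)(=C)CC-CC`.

Heavy atoms from the SMILES: 11 C, 1 F, 1 O.
Implicit hydrogens by atom environment:
  9 × C: 2 H each → 18
  1 × C: 3 H
  1 × C: no H
  1 × F: no H
  1 × O: no H
  Total hydrogens = 21.
Molecular formula: C11H21FO

C11H21FO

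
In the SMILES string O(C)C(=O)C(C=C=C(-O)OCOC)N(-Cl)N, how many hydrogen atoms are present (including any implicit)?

Hydrogens are implicit in SMILES; fill each atom to its normal valence:
  4 × O: no H
  3 × C: no H
  2 × C: 3 H each → 6
  2 × C: 1 H each → 2
  1 × C: 2 H
  1 × Cl: no H
  1 × N: 2 H
  1 × N: no H
  1 × O: 1 H
  Total hydrogens = 13.

13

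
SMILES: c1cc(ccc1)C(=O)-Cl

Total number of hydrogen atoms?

5

Hydrogens are implicit in SMILES; fill each atom to its normal valence:
  5 × C (aromatic): 1 H each → 5
  1 × C (aromatic): no H
  1 × C: no H
  1 × Cl: no H
  1 × O: no H
  Total hydrogens = 5.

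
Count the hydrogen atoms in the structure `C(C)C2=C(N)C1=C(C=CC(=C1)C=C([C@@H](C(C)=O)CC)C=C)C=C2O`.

25

Hydrogens are implicit in SMILES; fill each atom to its normal valence:
  6 × C (aromatic): no H
  4 × C (aromatic): 1 H each → 4
  3 × C: 3 H each → 9
  3 × C: 2 H each → 6
  3 × C: 1 H each → 3
  2 × C: no H
  1 × N: 2 H
  1 × O: 1 H
  1 × O: no H
  Total hydrogens = 25.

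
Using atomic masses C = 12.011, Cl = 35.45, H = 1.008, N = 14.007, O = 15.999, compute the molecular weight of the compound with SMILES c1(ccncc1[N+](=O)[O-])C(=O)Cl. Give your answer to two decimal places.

186.55

Molecular formula: C6H3ClN2O3.
M = 6×12.011 + 1×35.45 + 3×1.008 + 2×14.007 + 3×15.999 = 186.55 g/mol.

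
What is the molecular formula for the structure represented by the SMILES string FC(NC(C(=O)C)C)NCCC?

C8H17FN2O

Heavy atoms from the SMILES: 8 C, 1 F, 2 N, 1 O.
Implicit hydrogens by atom environment:
  3 × C: 3 H each → 9
  2 × C: 2 H each → 4
  2 × C: 1 H each → 2
  2 × N: 1 H each → 2
  1 × C: no H
  1 × F: no H
  1 × O: no H
  Total hydrogens = 17.
Molecular formula: C8H17FN2O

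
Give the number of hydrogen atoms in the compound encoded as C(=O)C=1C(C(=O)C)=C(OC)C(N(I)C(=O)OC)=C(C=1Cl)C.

13

Hydrogens are implicit in SMILES; fill each atom to its normal valence:
  6 × C (aromatic): no H
  5 × O: no H
  4 × C: 3 H each → 12
  2 × C: no H
  1 × C: 1 H
  1 × Cl: no H
  1 × I: no H
  1 × N: no H
  Total hydrogens = 13.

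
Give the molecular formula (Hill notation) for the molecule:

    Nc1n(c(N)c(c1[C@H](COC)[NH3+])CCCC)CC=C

C14H27N4O+

Heavy atoms from the SMILES: 14 C, 4 N, 1 O.
Implicit hydrogens by atom environment:
  6 × C: 2 H each → 12
  4 × C (aromatic): no H
  2 × C: 3 H each → 6
  2 × C: 1 H each → 2
  2 × N: 2 H each → 4
  1 × N (charge +1): 3 H
  1 × N (aromatic): no H
  1 × O: no H
  Total hydrogens = 27.
Net charge +1.
Molecular formula: C14H27N4O+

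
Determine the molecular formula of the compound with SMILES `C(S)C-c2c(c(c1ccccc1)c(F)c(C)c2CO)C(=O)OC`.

Heavy atoms from the SMILES: 18 C, 1 F, 3 O, 1 S.
Implicit hydrogens by atom environment:
  7 × C (aromatic): no H
  5 × C (aromatic): 1 H each → 5
  3 × C: 2 H each → 6
  2 × C: 3 H each → 6
  2 × O: no H
  1 × C: no H
  1 × F: no H
  1 × O: 1 H
  1 × S: 1 H
  Total hydrogens = 19.
Molecular formula: C18H19FO3S

C18H19FO3S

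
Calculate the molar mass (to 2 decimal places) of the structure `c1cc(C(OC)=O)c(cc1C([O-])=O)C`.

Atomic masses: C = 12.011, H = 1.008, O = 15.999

Molecular formula: C10H9O4-.
M = 10×12.011 + 9×1.008 + 4×15.999 = 193.18 g/mol.

193.18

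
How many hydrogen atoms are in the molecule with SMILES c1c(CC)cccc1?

10

Hydrogens are implicit in SMILES; fill each atom to its normal valence:
  5 × C (aromatic): 1 H each → 5
  1 × C: 3 H
  1 × C: 2 H
  1 × C (aromatic): no H
  Total hydrogens = 10.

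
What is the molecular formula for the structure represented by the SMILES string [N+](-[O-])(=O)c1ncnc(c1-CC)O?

C6H7N3O3

Heavy atoms from the SMILES: 6 C, 3 N, 3 O.
Implicit hydrogens by atom environment:
  3 × C (aromatic): no H
  2 × N (aromatic): no H
  1 × C: 3 H
  1 × C: 2 H
  1 × C (aromatic): 1 H
  1 × N (charge +1): no H
  1 × O: 1 H
  1 × O: no H
  1 × O (charge -1): no H
  Total hydrogens = 7.
Molecular formula: C6H7N3O3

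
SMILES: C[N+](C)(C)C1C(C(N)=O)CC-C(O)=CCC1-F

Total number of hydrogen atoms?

22

Hydrogens are implicit in SMILES; fill each atom to its normal valence:
  4 × C: 1 H each → 4
  3 × C: 3 H each → 9
  3 × C: 2 H each → 6
  2 × C: no H
  1 × F: no H
  1 × N: 2 H
  1 × N (charge +1): no H
  1 × O: 1 H
  1 × O: no H
  Total hydrogens = 22.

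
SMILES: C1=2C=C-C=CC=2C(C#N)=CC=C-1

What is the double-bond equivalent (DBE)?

9

Molecular formula from the SMILES: C11H7N.
DoU = (2C + 2 + N − H − X)/2 = (2·11 + 2 + 1 − 7 − 0)/2 = 18/2 = 9.
(Structurally: 2 ring(s) + 7 π bond(s) = 9.)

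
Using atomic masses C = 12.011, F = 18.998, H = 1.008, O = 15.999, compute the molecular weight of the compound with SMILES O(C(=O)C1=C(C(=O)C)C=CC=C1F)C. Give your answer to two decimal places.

Molecular formula: C10H9FO3.
M = 10×12.011 + 1×18.998 + 9×1.008 + 3×15.999 = 196.18 g/mol.

196.18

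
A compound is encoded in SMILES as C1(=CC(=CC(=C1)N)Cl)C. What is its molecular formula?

Heavy atoms from the SMILES: 7 C, 1 Cl, 1 N.
Implicit hydrogens by atom environment:
  3 × C (aromatic): 1 H each → 3
  3 × C (aromatic): no H
  1 × C: 3 H
  1 × Cl: no H
  1 × N: 2 H
  Total hydrogens = 8.
Molecular formula: C7H8ClN

C7H8ClN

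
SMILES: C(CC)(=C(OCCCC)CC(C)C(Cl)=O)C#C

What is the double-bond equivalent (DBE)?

Molecular formula from the SMILES: C14H21ClO2.
DoU = (2C + 2 + N − H − X)/2 = (2·14 + 2 + 0 − 21 − 1)/2 = 8/2 = 4.
(Structurally: 0 ring(s) + 4 π bond(s) = 4.)

4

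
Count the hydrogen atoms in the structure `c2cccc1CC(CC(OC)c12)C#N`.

Hydrogens are implicit in SMILES; fill each atom to its normal valence:
  4 × C (aromatic): 1 H each → 4
  2 × C: 2 H each → 4
  2 × C: 1 H each → 2
  2 × C (aromatic): no H
  1 × C: 3 H
  1 × C: no H
  1 × N: no H
  1 × O: no H
  Total hydrogens = 13.

13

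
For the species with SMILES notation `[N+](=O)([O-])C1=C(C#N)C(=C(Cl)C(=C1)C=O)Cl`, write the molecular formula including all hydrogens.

C8H2Cl2N2O3

Heavy atoms from the SMILES: 8 C, 2 Cl, 2 N, 3 O.
Implicit hydrogens by atom environment:
  5 × C (aromatic): no H
  2 × Cl: no H
  2 × O: no H
  1 × C (aromatic): 1 H
  1 × C: 1 H
  1 × C: no H
  1 × N (charge +1): no H
  1 × N: no H
  1 × O (charge -1): no H
  Total hydrogens = 2.
Molecular formula: C8H2Cl2N2O3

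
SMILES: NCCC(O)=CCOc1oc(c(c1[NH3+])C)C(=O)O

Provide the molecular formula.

Heavy atoms from the SMILES: 11 C, 2 N, 5 O.
Implicit hydrogens by atom environment:
  4 × C (aromatic): no H
  3 × C: 2 H each → 6
  2 × C: no H
  2 × O: 1 H each → 2
  2 × O: no H
  1 × C: 3 H
  1 × C: 1 H
  1 × N (charge +1): 3 H
  1 × N: 2 H
  1 × O (aromatic): no H
  Total hydrogens = 17.
Net charge +1.
Molecular formula: C11H17N2O5+

C11H17N2O5+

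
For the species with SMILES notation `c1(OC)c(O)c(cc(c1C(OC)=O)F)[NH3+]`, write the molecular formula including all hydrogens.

Heavy atoms from the SMILES: 9 C, 1 F, 1 N, 4 O.
Implicit hydrogens by atom environment:
  5 × C (aromatic): no H
  3 × O: no H
  2 × C: 3 H each → 6
  1 × C (aromatic): 1 H
  1 × C: no H
  1 × F: no H
  1 × N (charge +1): 3 H
  1 × O: 1 H
  Total hydrogens = 11.
Net charge +1.
Molecular formula: C9H11FNO4+

C9H11FNO4+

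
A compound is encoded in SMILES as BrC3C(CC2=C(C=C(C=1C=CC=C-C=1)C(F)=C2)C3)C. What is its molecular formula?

C17H16BrF

Heavy atoms from the SMILES: 1 Br, 17 C, 1 F.
Implicit hydrogens by atom environment:
  7 × C (aromatic): 1 H each → 7
  5 × C (aromatic): no H
  2 × C: 2 H each → 4
  2 × C: 1 H each → 2
  1 × Br: no H
  1 × C: 3 H
  1 × F: no H
  Total hydrogens = 16.
Molecular formula: C17H16BrF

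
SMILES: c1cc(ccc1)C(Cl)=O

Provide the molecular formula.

Heavy atoms from the SMILES: 7 C, 1 Cl, 1 O.
Implicit hydrogens by atom environment:
  5 × C (aromatic): 1 H each → 5
  1 × C (aromatic): no H
  1 × C: no H
  1 × Cl: no H
  1 × O: no H
  Total hydrogens = 5.
Molecular formula: C7H5ClO

C7H5ClO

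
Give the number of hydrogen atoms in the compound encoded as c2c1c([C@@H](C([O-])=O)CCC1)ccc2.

11

Hydrogens are implicit in SMILES; fill each atom to its normal valence:
  4 × C (aromatic): 1 H each → 4
  3 × C: 2 H each → 6
  2 × C (aromatic): no H
  1 × C: 1 H
  1 × C: no H
  1 × O: no H
  1 × O (charge -1): no H
  Total hydrogens = 11.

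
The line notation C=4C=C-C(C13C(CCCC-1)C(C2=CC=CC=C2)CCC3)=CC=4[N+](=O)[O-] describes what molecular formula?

Heavy atoms from the SMILES: 22 C, 1 N, 2 O.
Implicit hydrogens by atom environment:
  9 × C (aromatic): 1 H each → 9
  7 × C: 2 H each → 14
  3 × C (aromatic): no H
  2 × C: 1 H each → 2
  1 × C: no H
  1 × N (charge +1): no H
  1 × O: no H
  1 × O (charge -1): no H
  Total hydrogens = 25.
Molecular formula: C22H25NO2

C22H25NO2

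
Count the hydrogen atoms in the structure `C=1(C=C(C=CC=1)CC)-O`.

Hydrogens are implicit in SMILES; fill each atom to its normal valence:
  4 × C (aromatic): 1 H each → 4
  2 × C (aromatic): no H
  1 × C: 3 H
  1 × C: 2 H
  1 × O: 1 H
  Total hydrogens = 10.

10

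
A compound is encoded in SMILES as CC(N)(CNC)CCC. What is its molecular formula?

Heavy atoms from the SMILES: 7 C, 2 N.
Implicit hydrogens by atom environment:
  3 × C: 3 H each → 9
  3 × C: 2 H each → 6
  1 × C: no H
  1 × N: 2 H
  1 × N: 1 H
  Total hydrogens = 18.
Molecular formula: C7H18N2

C7H18N2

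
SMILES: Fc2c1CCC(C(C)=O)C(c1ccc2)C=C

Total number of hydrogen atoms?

15

Hydrogens are implicit in SMILES; fill each atom to its normal valence:
  3 × C: 2 H each → 6
  3 × C (aromatic): 1 H each → 3
  3 × C: 1 H each → 3
  3 × C (aromatic): no H
  1 × C: 3 H
  1 × C: no H
  1 × F: no H
  1 × O: no H
  Total hydrogens = 15.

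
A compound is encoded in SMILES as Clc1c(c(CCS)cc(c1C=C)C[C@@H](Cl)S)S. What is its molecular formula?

Heavy atoms from the SMILES: 12 C, 2 Cl, 3 S.
Implicit hydrogens by atom environment:
  5 × C (aromatic): no H
  4 × C: 2 H each → 8
  3 × S: 1 H each → 3
  2 × C: 1 H each → 2
  2 × Cl: no H
  1 × C (aromatic): 1 H
  Total hydrogens = 14.
Molecular formula: C12H14Cl2S3

C12H14Cl2S3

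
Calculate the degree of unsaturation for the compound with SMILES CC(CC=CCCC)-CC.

Molecular formula from the SMILES: C10H20.
DoU = (2C + 2 + N − H − X)/2 = (2·10 + 2 + 0 − 20 − 0)/2 = 2/2 = 1.
(Structurally: 0 ring(s) + 1 π bond(s) = 1.)

1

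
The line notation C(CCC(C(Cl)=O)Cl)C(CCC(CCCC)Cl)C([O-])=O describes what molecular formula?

Heavy atoms from the SMILES: 14 C, 3 Cl, 3 O.
Implicit hydrogens by atom environment:
  8 × C: 2 H each → 16
  3 × C: 1 H each → 3
  3 × Cl: no H
  2 × C: no H
  2 × O: no H
  1 × C: 3 H
  1 × O (charge -1): no H
  Total hydrogens = 22.
Net charge -1.
Molecular formula: C14H22Cl3O3-

C14H22Cl3O3-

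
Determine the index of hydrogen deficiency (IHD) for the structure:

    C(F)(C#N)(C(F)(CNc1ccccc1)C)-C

6

Molecular formula from the SMILES: C12H14F2N2.
DoU = (2C + 2 + N − H − X)/2 = (2·12 + 2 + 2 − 14 − 2)/2 = 12/2 = 6.
(Structurally: 1 ring(s) + 5 π bond(s) = 6.)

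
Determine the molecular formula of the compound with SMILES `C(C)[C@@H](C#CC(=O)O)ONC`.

C7H11NO3

Heavy atoms from the SMILES: 7 C, 1 N, 3 O.
Implicit hydrogens by atom environment:
  3 × C: no H
  2 × C: 3 H each → 6
  2 × O: no H
  1 × C: 2 H
  1 × C: 1 H
  1 × N: 1 H
  1 × O: 1 H
  Total hydrogens = 11.
Molecular formula: C7H11NO3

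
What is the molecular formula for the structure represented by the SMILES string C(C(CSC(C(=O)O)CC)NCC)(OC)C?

C11H23NO3S

Heavy atoms from the SMILES: 11 C, 1 N, 3 O, 1 S.
Implicit hydrogens by atom environment:
  4 × C: 3 H each → 12
  3 × C: 2 H each → 6
  3 × C: 1 H each → 3
  2 × O: no H
  1 × C: no H
  1 × N: 1 H
  1 × O: 1 H
  1 × S: no H
  Total hydrogens = 23.
Molecular formula: C11H23NO3S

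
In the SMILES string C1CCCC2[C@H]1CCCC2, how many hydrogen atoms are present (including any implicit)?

Hydrogens are implicit in SMILES; fill each atom to its normal valence:
  8 × C: 2 H each → 16
  2 × C: 1 H each → 2
  Total hydrogens = 18.

18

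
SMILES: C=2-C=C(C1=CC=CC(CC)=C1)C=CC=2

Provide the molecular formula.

C14H14

Heavy atoms from the SMILES: 14 C.
Implicit hydrogens by atom environment:
  9 × C (aromatic): 1 H each → 9
  3 × C (aromatic): no H
  1 × C: 3 H
  1 × C: 2 H
  Total hydrogens = 14.
Molecular formula: C14H14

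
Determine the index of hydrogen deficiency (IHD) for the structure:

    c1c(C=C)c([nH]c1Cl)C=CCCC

5

Molecular formula from the SMILES: C11H14ClN.
DoU = (2C + 2 + N − H − X)/2 = (2·11 + 2 + 1 − 14 − 1)/2 = 10/2 = 5.
(Structurally: 1 ring(s) + 4 π bond(s) = 5.)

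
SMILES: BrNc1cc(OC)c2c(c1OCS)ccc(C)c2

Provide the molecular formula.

Heavy atoms from the SMILES: 1 Br, 13 C, 1 N, 2 O, 1 S.
Implicit hydrogens by atom environment:
  6 × C (aromatic): no H
  4 × C (aromatic): 1 H each → 4
  2 × C: 3 H each → 6
  2 × O: no H
  1 × Br: no H
  1 × C: 2 H
  1 × N: 1 H
  1 × S: 1 H
  Total hydrogens = 14.
Molecular formula: C13H14BrNO2S

C13H14BrNO2S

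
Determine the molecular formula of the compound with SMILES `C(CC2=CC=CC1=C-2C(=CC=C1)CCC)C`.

Heavy atoms from the SMILES: 16 C.
Implicit hydrogens by atom environment:
  6 × C (aromatic): 1 H each → 6
  4 × C: 2 H each → 8
  4 × C (aromatic): no H
  2 × C: 3 H each → 6
  Total hydrogens = 20.
Molecular formula: C16H20

C16H20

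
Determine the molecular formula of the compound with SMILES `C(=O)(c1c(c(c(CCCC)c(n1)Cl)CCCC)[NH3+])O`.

C14H22ClN2O2+

Heavy atoms from the SMILES: 14 C, 1 Cl, 2 N, 2 O.
Implicit hydrogens by atom environment:
  6 × C: 2 H each → 12
  5 × C (aromatic): no H
  2 × C: 3 H each → 6
  1 × C: no H
  1 × Cl: no H
  1 × N (charge +1): 3 H
  1 × N (aromatic): no H
  1 × O: 1 H
  1 × O: no H
  Total hydrogens = 22.
Net charge +1.
Molecular formula: C14H22ClN2O2+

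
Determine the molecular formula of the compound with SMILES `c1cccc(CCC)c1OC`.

C10H14O

Heavy atoms from the SMILES: 10 C, 1 O.
Implicit hydrogens by atom environment:
  4 × C (aromatic): 1 H each → 4
  2 × C: 3 H each → 6
  2 × C: 2 H each → 4
  2 × C (aromatic): no H
  1 × O: no H
  Total hydrogens = 14.
Molecular formula: C10H14O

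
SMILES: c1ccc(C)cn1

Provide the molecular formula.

C6H7N

Heavy atoms from the SMILES: 6 C, 1 N.
Implicit hydrogens by atom environment:
  4 × C (aromatic): 1 H each → 4
  1 × C: 3 H
  1 × C (aromatic): no H
  1 × N (aromatic): no H
  Total hydrogens = 7.
Molecular formula: C6H7N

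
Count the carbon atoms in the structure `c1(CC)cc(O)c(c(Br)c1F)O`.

8

The symbol for carbon appears 8 times in the SMILES. Lowercase c denotes aromatic carbon and counts toward C.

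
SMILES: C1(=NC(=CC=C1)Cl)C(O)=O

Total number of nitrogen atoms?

The symbol for nitrogen appears 1 time in the SMILES.

1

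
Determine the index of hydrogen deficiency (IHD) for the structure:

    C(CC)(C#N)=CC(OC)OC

Molecular formula from the SMILES: C8H13NO2.
DoU = (2C + 2 + N − H − X)/2 = (2·8 + 2 + 1 − 13 − 0)/2 = 6/2 = 3.
(Structurally: 0 ring(s) + 3 π bond(s) = 3.)

3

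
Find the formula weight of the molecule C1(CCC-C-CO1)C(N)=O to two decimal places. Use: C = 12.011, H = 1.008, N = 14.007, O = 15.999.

143.19

Molecular formula: C7H13NO2.
M = 7×12.011 + 13×1.008 + 1×14.007 + 2×15.999 = 143.19 g/mol.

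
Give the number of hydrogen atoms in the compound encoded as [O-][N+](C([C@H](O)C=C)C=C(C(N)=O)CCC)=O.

Hydrogens are implicit in SMILES; fill each atom to its normal valence:
  4 × C: 1 H each → 4
  3 × C: 2 H each → 6
  2 × C: no H
  2 × O: no H
  1 × C: 3 H
  1 × N: 2 H
  1 × N (charge +1): no H
  1 × O: 1 H
  1 × O (charge -1): no H
  Total hydrogens = 16.

16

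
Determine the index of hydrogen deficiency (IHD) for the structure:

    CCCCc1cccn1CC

Molecular formula from the SMILES: C10H17N.
DoU = (2C + 2 + N − H − X)/2 = (2·10 + 2 + 1 − 17 − 0)/2 = 6/2 = 3.
(Structurally: 1 ring(s) + 2 π bond(s) = 3.)

3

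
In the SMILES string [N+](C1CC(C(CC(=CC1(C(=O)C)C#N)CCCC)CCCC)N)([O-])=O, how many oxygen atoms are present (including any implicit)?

The symbol for oxygen appears 3 times in the SMILES.

3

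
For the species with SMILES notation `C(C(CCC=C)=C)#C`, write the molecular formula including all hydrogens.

Heavy atoms from the SMILES: 8 C.
Implicit hydrogens by atom environment:
  4 × C: 2 H each → 8
  2 × C: 1 H each → 2
  2 × C: no H
  Total hydrogens = 10.
Molecular formula: C8H10

C8H10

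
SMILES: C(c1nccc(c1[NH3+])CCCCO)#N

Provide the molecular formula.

C10H14N3O+

Heavy atoms from the SMILES: 10 C, 3 N, 1 O.
Implicit hydrogens by atom environment:
  4 × C: 2 H each → 8
  3 × C (aromatic): no H
  2 × C (aromatic): 1 H each → 2
  1 × C: no H
  1 × N (charge +1): 3 H
  1 × N (aromatic): no H
  1 × N: no H
  1 × O: 1 H
  Total hydrogens = 14.
Net charge +1.
Molecular formula: C10H14N3O+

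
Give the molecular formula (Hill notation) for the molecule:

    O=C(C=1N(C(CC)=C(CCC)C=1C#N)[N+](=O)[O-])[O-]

Heavy atoms from the SMILES: 11 C, 3 N, 4 O.
Implicit hydrogens by atom environment:
  4 × C (aromatic): no H
  3 × C: 2 H each → 6
  2 × C: 3 H each → 6
  2 × C: no H
  2 × O: no H
  2 × O (charge -1): no H
  1 × N (aromatic): no H
  1 × N: no H
  1 × N (charge +1): no H
  Total hydrogens = 12.
Net charge -1.
Molecular formula: C11H12N3O4-

C11H12N3O4-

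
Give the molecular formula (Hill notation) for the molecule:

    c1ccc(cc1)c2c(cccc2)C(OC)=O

C14H12O2

Heavy atoms from the SMILES: 14 C, 2 O.
Implicit hydrogens by atom environment:
  9 × C (aromatic): 1 H each → 9
  3 × C (aromatic): no H
  2 × O: no H
  1 × C: 3 H
  1 × C: no H
  Total hydrogens = 12.
Molecular formula: C14H12O2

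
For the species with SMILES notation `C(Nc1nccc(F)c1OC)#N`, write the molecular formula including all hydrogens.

Heavy atoms from the SMILES: 7 C, 1 F, 3 N, 1 O.
Implicit hydrogens by atom environment:
  3 × C (aromatic): no H
  2 × C (aromatic): 1 H each → 2
  1 × C: 3 H
  1 × C: no H
  1 × F: no H
  1 × N: 1 H
  1 × N (aromatic): no H
  1 × N: no H
  1 × O: no H
  Total hydrogens = 6.
Molecular formula: C7H6FN3O

C7H6FN3O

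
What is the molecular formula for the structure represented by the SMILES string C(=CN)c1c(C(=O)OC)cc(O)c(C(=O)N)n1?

C10H11N3O4

Heavy atoms from the SMILES: 10 C, 3 N, 4 O.
Implicit hydrogens by atom environment:
  4 × C (aromatic): no H
  3 × O: no H
  2 × C: 1 H each → 2
  2 × C: no H
  2 × N: 2 H each → 4
  1 × C: 3 H
  1 × C (aromatic): 1 H
  1 × N (aromatic): no H
  1 × O: 1 H
  Total hydrogens = 11.
Molecular formula: C10H11N3O4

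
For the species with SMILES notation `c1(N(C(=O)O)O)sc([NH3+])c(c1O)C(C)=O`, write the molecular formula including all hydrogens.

Heavy atoms from the SMILES: 7 C, 2 N, 5 O, 1 S.
Implicit hydrogens by atom environment:
  4 × C (aromatic): no H
  3 × O: 1 H each → 3
  2 × C: no H
  2 × O: no H
  1 × C: 3 H
  1 × N (charge +1): 3 H
  1 × N: no H
  1 × S (aromatic): no H
  Total hydrogens = 9.
Net charge +1.
Molecular formula: C7H9N2O5S+

C7H9N2O5S+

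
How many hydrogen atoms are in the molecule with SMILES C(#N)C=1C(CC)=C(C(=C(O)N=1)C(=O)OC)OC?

Hydrogens are implicit in SMILES; fill each atom to its normal valence:
  5 × C (aromatic): no H
  3 × C: 3 H each → 9
  3 × O: no H
  2 × C: no H
  1 × C: 2 H
  1 × N (aromatic): no H
  1 × N: no H
  1 × O: 1 H
  Total hydrogens = 12.

12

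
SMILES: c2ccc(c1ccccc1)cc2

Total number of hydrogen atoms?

Hydrogens are implicit in SMILES; fill each atom to its normal valence:
  10 × C (aromatic): 1 H each → 10
  2 × C (aromatic): no H
  Total hydrogens = 10.

10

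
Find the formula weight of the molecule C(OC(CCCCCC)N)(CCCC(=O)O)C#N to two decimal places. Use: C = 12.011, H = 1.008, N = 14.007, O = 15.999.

Molecular formula: C13H24N2O3.
M = 13×12.011 + 24×1.008 + 2×14.007 + 3×15.999 = 256.35 g/mol.

256.35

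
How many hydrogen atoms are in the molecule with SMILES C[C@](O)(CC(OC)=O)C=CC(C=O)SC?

16

Hydrogens are implicit in SMILES; fill each atom to its normal valence:
  4 × C: 1 H each → 4
  3 × C: 3 H each → 9
  3 × O: no H
  2 × C: no H
  1 × C: 2 H
  1 × O: 1 H
  1 × S: no H
  Total hydrogens = 16.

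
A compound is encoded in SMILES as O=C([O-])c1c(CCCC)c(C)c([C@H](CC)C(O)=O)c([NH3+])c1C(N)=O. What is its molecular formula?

C17H24N2O5

Heavy atoms from the SMILES: 17 C, 2 N, 5 O.
Implicit hydrogens by atom environment:
  6 × C (aromatic): no H
  4 × C: 2 H each → 8
  3 × C: 3 H each → 9
  3 × C: no H
  3 × O: no H
  1 × C: 1 H
  1 × N (charge +1): 3 H
  1 × N: 2 H
  1 × O: 1 H
  1 × O (charge -1): no H
  Total hydrogens = 24.
Molecular formula: C17H24N2O5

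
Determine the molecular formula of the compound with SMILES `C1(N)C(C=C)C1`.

C5H9N

Heavy atoms from the SMILES: 5 C, 1 N.
Implicit hydrogens by atom environment:
  3 × C: 1 H each → 3
  2 × C: 2 H each → 4
  1 × N: 2 H
  Total hydrogens = 9.
Molecular formula: C5H9N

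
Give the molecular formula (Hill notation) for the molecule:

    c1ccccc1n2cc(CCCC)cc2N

C14H18N2

Heavy atoms from the SMILES: 14 C, 2 N.
Implicit hydrogens by atom environment:
  7 × C (aromatic): 1 H each → 7
  3 × C: 2 H each → 6
  3 × C (aromatic): no H
  1 × C: 3 H
  1 × N: 2 H
  1 × N (aromatic): no H
  Total hydrogens = 18.
Molecular formula: C14H18N2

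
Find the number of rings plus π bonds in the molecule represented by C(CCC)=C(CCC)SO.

1

Molecular formula from the SMILES: C8H16OS.
DoU = (2C + 2 + N − H − X)/2 = (2·8 + 2 + 0 − 16 − 0)/2 = 2/2 = 1.
(Structurally: 0 ring(s) + 1 π bond(s) = 1.)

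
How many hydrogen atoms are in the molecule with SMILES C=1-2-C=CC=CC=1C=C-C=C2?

Hydrogens are implicit in SMILES; fill each atom to its normal valence:
  8 × C (aromatic): 1 H each → 8
  2 × C (aromatic): no H
  Total hydrogens = 8.

8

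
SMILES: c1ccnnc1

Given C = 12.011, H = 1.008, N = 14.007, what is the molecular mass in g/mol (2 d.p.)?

Molecular formula: C4H4N2.
M = 4×12.011 + 4×1.008 + 2×14.007 = 80.09 g/mol.

80.09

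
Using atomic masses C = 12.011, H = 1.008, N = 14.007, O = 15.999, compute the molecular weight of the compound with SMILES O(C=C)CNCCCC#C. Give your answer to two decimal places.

139.20

Molecular formula: C8H13NO.
M = 8×12.011 + 13×1.008 + 1×14.007 + 1×15.999 = 139.20 g/mol.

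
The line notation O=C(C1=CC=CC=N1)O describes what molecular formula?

Heavy atoms from the SMILES: 6 C, 1 N, 2 O.
Implicit hydrogens by atom environment:
  4 × C (aromatic): 1 H each → 4
  1 × C (aromatic): no H
  1 × C: no H
  1 × N (aromatic): no H
  1 × O: 1 H
  1 × O: no H
  Total hydrogens = 5.
Molecular formula: C6H5NO2

C6H5NO2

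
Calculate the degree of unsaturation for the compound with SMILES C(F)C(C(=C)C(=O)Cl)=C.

3

Molecular formula from the SMILES: C6H6ClFO.
DoU = (2C + 2 + N − H − X)/2 = (2·6 + 2 + 0 − 6 − 2)/2 = 6/2 = 3.
(Structurally: 0 ring(s) + 3 π bond(s) = 3.)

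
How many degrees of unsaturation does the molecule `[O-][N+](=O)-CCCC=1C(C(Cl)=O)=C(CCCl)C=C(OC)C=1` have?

6

Molecular formula from the SMILES: C13H15Cl2NO4.
DoU = (2C + 2 + N − H − X)/2 = (2·13 + 2 + 1 − 15 − 2)/2 = 12/2 = 6.
(Structurally: 1 ring(s) + 5 π bond(s) = 6.)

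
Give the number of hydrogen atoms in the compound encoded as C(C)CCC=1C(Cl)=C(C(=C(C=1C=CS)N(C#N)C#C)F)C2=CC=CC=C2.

18

Hydrogens are implicit in SMILES; fill each atom to its normal valence:
  7 × C (aromatic): no H
  5 × C (aromatic): 1 H each → 5
  3 × C: 2 H each → 6
  3 × C: 1 H each → 3
  2 × C: no H
  2 × N: no H
  1 × C: 3 H
  1 × Cl: no H
  1 × F: no H
  1 × S: 1 H
  Total hydrogens = 18.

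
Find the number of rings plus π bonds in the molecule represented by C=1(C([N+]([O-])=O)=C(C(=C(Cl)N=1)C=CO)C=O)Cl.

Molecular formula from the SMILES: C8H4Cl2N2O4.
DoU = (2C + 2 + N − H − X)/2 = (2·8 + 2 + 2 − 4 − 2)/2 = 14/2 = 7.
(Structurally: 1 ring(s) + 6 π bond(s) = 7.)

7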